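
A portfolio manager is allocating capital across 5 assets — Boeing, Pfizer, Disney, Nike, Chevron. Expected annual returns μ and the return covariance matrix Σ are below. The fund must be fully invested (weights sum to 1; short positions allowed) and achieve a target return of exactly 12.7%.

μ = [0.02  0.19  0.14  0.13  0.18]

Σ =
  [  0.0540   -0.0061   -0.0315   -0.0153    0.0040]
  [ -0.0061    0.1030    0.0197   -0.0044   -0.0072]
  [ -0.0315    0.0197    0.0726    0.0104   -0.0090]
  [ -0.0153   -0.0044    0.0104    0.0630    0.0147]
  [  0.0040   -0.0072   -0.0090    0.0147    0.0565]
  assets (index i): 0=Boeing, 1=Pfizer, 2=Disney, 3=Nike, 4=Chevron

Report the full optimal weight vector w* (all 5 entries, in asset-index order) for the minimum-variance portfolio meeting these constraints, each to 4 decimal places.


g=Σ⁻¹μ = [2.3014  1.7727  2.6284  1.5507  3.2640]
h=Σ⁻¹𝟙 = [39.7538  8.5519  28.1151  17.7912  15.8241]
a=μᵀg=1.539929  b=𝟙ᵀg=11.517261  c=𝟙ᵀh=110.036179  D=ac−b²=36.800636
λ₁=(c·0.127−b)/D = (110.036179·0.127−11.517261)/36.800636 = 0.066774
λ₂=(a−b·0.127)/D = (1.539929−11.517261·0.127)/36.800636 = 0.002099
w* = 0.066774·g + 0.002099·h:
  w_0 = 0.066774·2.3014 + 0.002099·39.7538 = 0.2371  (Boeing)
  w_1 = 0.066774·1.7727 + 0.002099·8.5519 = 0.1363  (Pfizer)
  w_2 = 0.066774·2.6284 + 0.002099·28.1151 = 0.2345  (Disney)
  w_3 = 0.066774·1.5507 + 0.002099·17.7912 = 0.1409  (Nike)
  w_4 = 0.066774·3.2640 + 0.002099·15.8241 = 0.2512  (Chevron)
Σw_i=1.0000  μᵀw=0.1270
σ²=wᵀΣw=λ₁·μ_p+λ₂ = 0.066774·0.127 + 0.002099 = 0.010579 ≈ 0.0106

0.2371  0.1363  0.2345  0.1409  0.2512


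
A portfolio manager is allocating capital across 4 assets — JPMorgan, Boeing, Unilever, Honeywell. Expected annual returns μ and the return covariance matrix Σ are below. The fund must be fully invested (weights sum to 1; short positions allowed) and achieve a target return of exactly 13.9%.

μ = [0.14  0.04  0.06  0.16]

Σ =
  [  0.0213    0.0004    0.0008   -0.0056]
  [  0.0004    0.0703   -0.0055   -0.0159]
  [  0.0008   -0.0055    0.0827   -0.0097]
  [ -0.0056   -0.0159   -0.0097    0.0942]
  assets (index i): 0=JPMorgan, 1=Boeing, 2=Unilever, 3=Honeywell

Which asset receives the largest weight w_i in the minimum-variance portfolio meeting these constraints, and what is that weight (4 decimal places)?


u=Σ⁻¹μ = [7.1500  1.1560  1.0175  2.4235]
v=Σ⁻¹𝟙 = [50.8703  19.2840  15.0456  18.4441]
a=μᵀu=1.496045  b=𝟙ᵀu=11.746985  c=𝟙ᵀv=103.643936  D=ac−b²=17.064347
λ₁=(c·0.139−b)/D = (103.643936·0.139−11.746985)/17.064347 = 0.155853
λ₂=(a−b·0.139)/D = (1.496045−11.746985·0.139)/17.064347 = -0.008016
w* = 0.155853·u + -0.008016·v:
  w_0 = 0.155853·7.1500 + -0.008016·50.8703 = 0.7066  (JPMorgan)
  w_1 = 0.155853·1.1560 + -0.008016·19.2840 = 0.0256  (Boeing)
  w_2 = 0.155853·1.0175 + -0.008016·15.0456 = 0.0380  (Unilever)
  w_3 = 0.155853·2.4235 + -0.008016·18.4441 = 0.2299  (Honeywell)
Σw_i=1.0000  μᵀw=0.1390
σ²=wᵀΣw=λ₁·μ_p+λ₂ = 0.155853·0.139 + -0.008016 = 0.013648 ≈ 0.0136

JPMorgan (0.7066)


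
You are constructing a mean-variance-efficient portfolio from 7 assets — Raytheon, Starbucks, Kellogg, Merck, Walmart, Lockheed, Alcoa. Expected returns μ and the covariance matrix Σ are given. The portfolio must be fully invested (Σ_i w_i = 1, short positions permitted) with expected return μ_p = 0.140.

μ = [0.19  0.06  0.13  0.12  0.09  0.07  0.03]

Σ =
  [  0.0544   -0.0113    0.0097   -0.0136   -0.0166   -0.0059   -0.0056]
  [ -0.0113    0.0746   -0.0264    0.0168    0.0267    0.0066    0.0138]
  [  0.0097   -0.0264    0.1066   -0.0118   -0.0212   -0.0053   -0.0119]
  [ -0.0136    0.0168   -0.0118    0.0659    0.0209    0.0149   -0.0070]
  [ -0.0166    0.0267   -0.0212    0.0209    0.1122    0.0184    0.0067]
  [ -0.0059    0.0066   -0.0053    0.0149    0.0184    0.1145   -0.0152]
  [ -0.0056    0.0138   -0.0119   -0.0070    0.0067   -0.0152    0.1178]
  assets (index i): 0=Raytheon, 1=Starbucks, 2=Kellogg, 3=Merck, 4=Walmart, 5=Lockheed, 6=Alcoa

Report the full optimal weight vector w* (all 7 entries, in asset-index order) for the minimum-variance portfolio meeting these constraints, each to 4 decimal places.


0.4253  0.0668  0.1349  0.2251  0.0860  0.0257  0.0360

x=Σ⁻¹μ = [4.4299  0.9937  1.6196  2.4315  0.9566  0.4753  0.6639]
y=Σ⁻¹𝟙 = [27.0485  13.6185  15.3220  17.0531  7.3753  8.1571  11.3736]
a=μᵀx=1.542924  b=𝟙ᵀx=11.570535  c=𝟙ᵀy=99.948127  D=ac−b²=20.335043
λ₁=(c·0.140−b)/D = (99.948127·0.140−11.570535)/20.335043 = 0.119115
λ₂=(a−b·0.140)/D = (1.542924−11.570535·0.140)/20.335043 = -0.003784
w* = 0.119115·x + -0.003784·y:
  w_0 = 0.119115·4.4299 + -0.003784·27.0485 = 0.4253  (Raytheon)
  w_1 = 0.119115·0.9937 + -0.003784·13.6185 = 0.0668  (Starbucks)
  w_2 = 0.119115·1.6196 + -0.003784·15.3220 = 0.1349  (Kellogg)
  w_3 = 0.119115·2.4315 + -0.003784·17.0531 = 0.2251  (Merck)
  w_4 = 0.119115·0.9566 + -0.003784·7.3753 = 0.0860  (Walmart)
  w_5 = 0.119115·0.4753 + -0.003784·8.1571 = 0.0257  (Lockheed)
  w_6 = 0.119115·0.6639 + -0.003784·11.3736 = 0.0360  (Alcoa)
Σw_i=1.0000  μᵀw=0.1400
σ²=wᵀΣw=λ₁·μ_p+λ₂ = 0.119115·0.140 + -0.003784 = 0.012892 ≈ 0.0129


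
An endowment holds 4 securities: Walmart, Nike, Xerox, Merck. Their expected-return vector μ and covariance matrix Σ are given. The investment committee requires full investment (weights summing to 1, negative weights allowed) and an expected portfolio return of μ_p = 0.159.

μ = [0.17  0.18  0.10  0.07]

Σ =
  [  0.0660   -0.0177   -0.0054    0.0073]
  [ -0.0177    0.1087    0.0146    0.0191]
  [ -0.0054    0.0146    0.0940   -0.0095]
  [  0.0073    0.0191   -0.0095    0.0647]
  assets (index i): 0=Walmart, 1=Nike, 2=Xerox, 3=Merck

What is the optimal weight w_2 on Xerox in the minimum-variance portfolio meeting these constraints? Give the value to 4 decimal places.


u=Σ⁻¹μ = [3.1579  1.9916  0.9641  0.2793]
v=Σ⁻¹𝟙 = [16.8588  8.1197  11.6460  12.8668]
a=μᵀu=1.011280  b=𝟙ᵀu=6.392818  c=𝟙ᵀv=49.491292  D=ac−b²=9.181431
λ₁=(c·0.159−b)/D = (49.491292·0.159−6.392818)/9.181431 = 0.160792
λ₂=(a−b·0.159)/D = (1.011280−6.392818·0.159)/9.181431 = -0.000564
w* = 0.160792·u + -0.000564·v:
  w_0 = 0.160792·3.1579 + -0.000564·16.8588 = 0.4982  (Walmart)
  w_1 = 0.160792·1.9916 + -0.000564·8.1197 = 0.3156  (Nike)
  w_2 = 0.160792·0.9641 + -0.000564·11.6460 = 0.1485  (Xerox)
  w_3 = 0.160792·0.2793 + -0.000564·12.8668 = 0.0376  (Merck)
Σw_i=1.0000  μᵀw=0.1590
σ²=wᵀΣw=λ₁·μ_p+λ₂ = 0.160792·0.159 + -0.000564 = 0.025002 ≈ 0.0250

0.1485


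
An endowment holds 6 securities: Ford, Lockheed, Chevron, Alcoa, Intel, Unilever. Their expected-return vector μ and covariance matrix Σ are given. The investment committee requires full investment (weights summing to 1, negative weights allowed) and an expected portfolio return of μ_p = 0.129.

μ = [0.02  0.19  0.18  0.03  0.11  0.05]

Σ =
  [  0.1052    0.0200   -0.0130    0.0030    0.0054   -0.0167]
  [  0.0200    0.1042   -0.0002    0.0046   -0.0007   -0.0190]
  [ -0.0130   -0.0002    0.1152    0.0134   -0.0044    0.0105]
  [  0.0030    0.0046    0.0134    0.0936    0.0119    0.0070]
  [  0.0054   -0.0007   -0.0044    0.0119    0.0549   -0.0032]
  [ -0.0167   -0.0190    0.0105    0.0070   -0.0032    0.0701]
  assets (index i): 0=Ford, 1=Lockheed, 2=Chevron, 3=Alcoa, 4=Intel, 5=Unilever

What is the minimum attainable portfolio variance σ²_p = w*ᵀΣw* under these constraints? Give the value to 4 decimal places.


x=Σ⁻¹μ = [0.0785  2.0624  1.5999  -0.3950  2.3058  1.1960]
y=Σ⁻¹𝟙 = [10.3629  10.9542  8.2707  4.9321  18.0246  18.7946]
a=μᵀx=0.983009  b=𝟙ᵀx=6.847671  c=𝟙ᵀy=71.339002  D=ac−b²=23.236274
λ₁=(c·0.129−b)/D = (71.339002·0.129−6.847671)/23.236274 = 0.101353
λ₂=(a−b·0.129)/D = (0.983009−6.847671·0.129)/23.236274 = 0.004289
w* = 0.101353·x + 0.004289·y:
  w_0 = 0.101353·0.0785 + 0.004289·10.3629 = 0.0524  (Ford)
  w_1 = 0.101353·2.0624 + 0.004289·10.9542 = 0.2560  (Lockheed)
  w_2 = 0.101353·1.5999 + 0.004289·8.2707 = 0.1976  (Chevron)
  w_3 = 0.101353·-0.3950 + 0.004289·4.9321 = -0.0189  (Alcoa)
  w_4 = 0.101353·2.3058 + 0.004289·18.0246 = 0.3110  (Intel)
  w_5 = 0.101353·1.1960 + 0.004289·18.7946 = 0.2018  (Unilever)
Σw_i=1.0000  μᵀw=0.1290
σ²=wᵀΣw=λ₁·μ_p+λ₂ = 0.101353·0.129 + 0.004289 = 0.017363 ≈ 0.0174

0.0174


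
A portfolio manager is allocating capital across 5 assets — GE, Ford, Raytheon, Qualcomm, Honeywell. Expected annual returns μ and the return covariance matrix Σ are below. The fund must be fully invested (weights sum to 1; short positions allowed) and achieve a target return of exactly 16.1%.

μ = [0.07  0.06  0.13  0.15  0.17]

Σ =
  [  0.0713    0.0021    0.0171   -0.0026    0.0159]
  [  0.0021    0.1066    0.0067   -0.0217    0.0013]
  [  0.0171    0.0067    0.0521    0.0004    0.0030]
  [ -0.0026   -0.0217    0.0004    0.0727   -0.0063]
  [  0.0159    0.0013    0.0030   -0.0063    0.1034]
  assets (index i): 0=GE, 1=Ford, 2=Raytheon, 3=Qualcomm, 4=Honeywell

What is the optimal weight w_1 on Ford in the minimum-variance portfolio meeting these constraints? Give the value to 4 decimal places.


g=Σ⁻¹μ = [0.1346  0.9034  2.2181  2.4727  1.6983]
h=Σ⁻¹𝟙 = [8.9985  11.9440  14.0543  18.3314  8.8464]
a=μᵀg=1.011605  b=𝟙ᵀg=7.427195  c=𝟙ᵀh=62.174610  D=ac−b²=7.732906
λ₁=(c·0.161−b)/D = (62.174610·0.161−7.427195)/7.732906 = 0.334016
λ₂=(a−b·0.161)/D = (1.011605−7.427195·0.161)/7.732906 = -0.023817
w* = 0.334016·g + -0.023817·h:
  w_0 = 0.334016·0.1346 + -0.023817·8.9985 = -0.1693  (GE)
  w_1 = 0.334016·0.9034 + -0.023817·11.9440 = 0.0173  (Ford)
  w_2 = 0.334016·2.2181 + -0.023817·14.0543 = 0.4061  (Raytheon)
  w_3 = 0.334016·2.4727 + -0.023817·18.3314 = 0.3893  (Qualcomm)
  w_4 = 0.334016·1.6983 + -0.023817·8.8464 = 0.3566  (Honeywell)
Σw_i=1.0000  μᵀw=0.1610
σ²=wᵀΣw=λ₁·μ_p+λ₂ = 0.334016·0.161 + -0.023817 = 0.029960 ≈ 0.0300

0.0173


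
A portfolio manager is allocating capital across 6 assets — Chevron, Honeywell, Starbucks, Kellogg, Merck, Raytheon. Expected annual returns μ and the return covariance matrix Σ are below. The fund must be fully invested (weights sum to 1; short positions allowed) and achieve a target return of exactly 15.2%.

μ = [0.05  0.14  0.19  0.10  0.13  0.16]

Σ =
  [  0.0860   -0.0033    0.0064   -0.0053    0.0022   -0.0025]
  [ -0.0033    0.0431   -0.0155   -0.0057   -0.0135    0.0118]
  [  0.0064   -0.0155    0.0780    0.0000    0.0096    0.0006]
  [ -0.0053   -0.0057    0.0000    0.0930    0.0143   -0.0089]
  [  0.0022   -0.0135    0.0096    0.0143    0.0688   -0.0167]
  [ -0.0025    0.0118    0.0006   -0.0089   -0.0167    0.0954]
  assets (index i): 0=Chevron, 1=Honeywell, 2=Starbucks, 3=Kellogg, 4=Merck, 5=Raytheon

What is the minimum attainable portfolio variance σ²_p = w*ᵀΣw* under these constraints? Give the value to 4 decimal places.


0.0119

x=Σ⁻¹μ = [0.5976  4.8960  3.0323  1.1715  2.5591  1.6254]
y=Σ⁻¹𝟙 = [12.2951  34.4739  16.2612  11.7067  18.8320  10.8268]
a=μᵀx=2.001352  b=𝟙ᵀx=13.881851  c=𝟙ᵀy=104.395707  D=ac−b²=16.226752
λ₁=(c·0.152−b)/D = (104.395707·0.152−13.881851)/16.226752 = 0.122409
λ₂=(a−b·0.152)/D = (2.001352−13.881851·0.152)/16.226752 = -0.006698
w* = 0.122409·x + -0.006698·y:
  w_0 = 0.122409·0.5976 + -0.006698·12.2951 = -0.0092  (Chevron)
  w_1 = 0.122409·4.8960 + -0.006698·34.4739 = 0.3684  (Honeywell)
  w_2 = 0.122409·3.0323 + -0.006698·16.2612 = 0.2623  (Starbucks)
  w_3 = 0.122409·1.1715 + -0.006698·11.7067 = 0.0650  (Kellogg)
  w_4 = 0.122409·2.5591 + -0.006698·18.8320 = 0.1871  (Merck)
  w_5 = 0.122409·1.6254 + -0.006698·10.8268 = 0.1264  (Raytheon)
Σw_i=1.0000  μᵀw=0.1520
σ²=wᵀΣw=λ₁·μ_p+λ₂ = 0.122409·0.152 + -0.006698 = 0.011908 ≈ 0.0119


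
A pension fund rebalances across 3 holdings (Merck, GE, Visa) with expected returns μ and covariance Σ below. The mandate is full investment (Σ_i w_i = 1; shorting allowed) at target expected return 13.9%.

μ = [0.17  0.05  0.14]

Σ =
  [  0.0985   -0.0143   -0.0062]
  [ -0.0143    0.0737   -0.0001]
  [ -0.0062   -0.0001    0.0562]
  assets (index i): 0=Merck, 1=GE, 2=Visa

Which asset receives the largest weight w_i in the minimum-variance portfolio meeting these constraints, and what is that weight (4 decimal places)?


u=Σ⁻¹μ = [2.0540  1.0806  2.7196]
v=Σ⁻¹𝟙 = [13.7299  16.2588  19.3372]
a=μᵀu=0.783952  b=𝟙ᵀu=5.854223  c=𝟙ᵀv=49.325825  D=ac−b²=4.397148
λ₁=(c·0.139−b)/D = (49.325825·0.139−5.854223)/4.397148 = 0.227890
λ₂=(a−b·0.139)/D = (0.783952−5.854223·0.139)/4.397148 = -0.006774
w* = 0.227890·u + -0.006774·v:
  w_0 = 0.227890·2.0540 + -0.006774·13.7299 = 0.3751  (Merck)
  w_1 = 0.227890·1.0806 + -0.006774·16.2588 = 0.1361  (GE)
  w_2 = 0.227890·2.7196 + -0.006774·19.3372 = 0.4888  (Visa)
Σw_i=1.0000  μᵀw=0.1390
σ²=wᵀΣw=λ₁·μ_p+λ₂ = 0.227890·0.139 + -0.006774 = 0.024903 ≈ 0.0249

Visa (0.4888)


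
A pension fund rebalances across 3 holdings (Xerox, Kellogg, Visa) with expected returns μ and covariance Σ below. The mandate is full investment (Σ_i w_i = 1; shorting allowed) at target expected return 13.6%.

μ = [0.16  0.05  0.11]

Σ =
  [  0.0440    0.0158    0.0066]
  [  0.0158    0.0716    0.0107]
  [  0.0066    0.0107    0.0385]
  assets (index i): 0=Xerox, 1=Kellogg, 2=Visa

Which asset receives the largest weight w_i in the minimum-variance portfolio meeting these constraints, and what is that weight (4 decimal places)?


Xerox (0.5356)

x=Σ⁻¹μ = [3.4275  -0.4144  2.3847]
y=Σ⁻¹𝟙 = [17.0294  7.0563  21.0936]
a=μᵀx=0.789996  b=𝟙ᵀx=5.397811  c=𝟙ᵀy=45.179304  D=ac−b²=6.555094
λ₁=(c·0.136−b)/D = (45.179304·0.136−5.397811)/6.555094 = 0.113892
λ₂=(a−b·0.136)/D = (0.789996−5.397811·0.136)/6.555094 = 0.008527
w* = 0.113892·x + 0.008527·y:
  w_0 = 0.113892·3.4275 + 0.008527·17.0294 = 0.5356  (Xerox)
  w_1 = 0.113892·-0.4144 + 0.008527·7.0563 = 0.0130  (Kellogg)
  w_2 = 0.113892·2.3847 + 0.008527·21.0936 = 0.4515  (Visa)
Σw_i=1.0000  μᵀw=0.1360
σ²=wᵀΣw=λ₁·μ_p+λ₂ = 0.113892·0.136 + 0.008527 = 0.024016 ≈ 0.0240


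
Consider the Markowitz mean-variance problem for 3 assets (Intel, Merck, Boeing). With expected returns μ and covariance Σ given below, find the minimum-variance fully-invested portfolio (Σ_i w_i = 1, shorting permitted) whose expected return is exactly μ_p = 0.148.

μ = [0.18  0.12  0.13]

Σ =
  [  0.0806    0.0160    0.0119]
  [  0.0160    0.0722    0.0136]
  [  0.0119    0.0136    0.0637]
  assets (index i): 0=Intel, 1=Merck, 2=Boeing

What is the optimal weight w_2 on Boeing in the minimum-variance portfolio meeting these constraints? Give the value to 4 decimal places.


u=Σ⁻¹μ = [1.8188  0.9779  1.4923]
v=Σ⁻¹𝟙 = [8.7170  9.6567  12.0084]
a=μᵀu=0.638726  b=𝟙ᵀu=4.288963  c=𝟙ᵀv=30.382141  D=ac−b²=1.010674
λ₁=(c·0.148−b)/D = (30.382141·0.148−4.288963)/1.010674 = 0.205401
λ₂=(a−b·0.148)/D = (0.638726−4.288963·0.148)/1.010674 = 0.003918
w* = 0.205401·u + 0.003918·v:
  w_0 = 0.205401·1.8188 + 0.003918·8.7170 = 0.4077  (Intel)
  w_1 = 0.205401·0.9779 + 0.003918·9.6567 = 0.2387  (Merck)
  w_2 = 0.205401·1.4923 + 0.003918·12.0084 = 0.3536  (Boeing)
Σw_i=1.0000  μᵀw=0.1480
σ²=wᵀΣw=λ₁·μ_p+λ₂ = 0.205401·0.148 + 0.003918 = 0.034318 ≈ 0.0343

0.3536


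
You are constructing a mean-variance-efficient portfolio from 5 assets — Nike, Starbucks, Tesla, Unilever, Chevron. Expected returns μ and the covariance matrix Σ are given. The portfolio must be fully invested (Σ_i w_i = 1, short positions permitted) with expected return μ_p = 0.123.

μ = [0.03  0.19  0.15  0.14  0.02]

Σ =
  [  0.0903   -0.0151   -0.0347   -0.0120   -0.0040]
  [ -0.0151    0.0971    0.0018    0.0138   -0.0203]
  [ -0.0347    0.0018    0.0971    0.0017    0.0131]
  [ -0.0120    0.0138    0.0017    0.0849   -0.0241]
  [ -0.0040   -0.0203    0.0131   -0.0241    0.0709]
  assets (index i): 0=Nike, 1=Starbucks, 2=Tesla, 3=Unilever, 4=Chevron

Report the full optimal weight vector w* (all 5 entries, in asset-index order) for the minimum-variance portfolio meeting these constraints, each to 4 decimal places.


0.1786  0.2691  0.2325  0.2104  0.1095

u=Σ⁻¹μ = [1.7424  2.1964  1.9202  1.8656  1.2886]
v=Σ⁻¹𝟙 = [22.9172  15.8515  14.6760  18.8560  23.6337]
a=μᵀu=1.044575  b=𝟙ᵀu=9.013223  c=𝟙ᵀv=95.934446  D=ac−b²=18.972565
λ₁=(c·0.123−b)/D = (95.934446·0.123−9.013223)/18.972565 = 0.146881
λ₂=(a−b·0.123)/D = (1.044575−9.013223·0.123)/18.972565 = -0.003376
w* = 0.146881·u + -0.003376·v:
  w_0 = 0.146881·1.7424 + -0.003376·22.9172 = 0.1786  (Nike)
  w_1 = 0.146881·2.1964 + -0.003376·15.8515 = 0.2691  (Starbucks)
  w_2 = 0.146881·1.9202 + -0.003376·14.6760 = 0.2325  (Tesla)
  w_3 = 0.146881·1.8656 + -0.003376·18.8560 = 0.2104  (Unilever)
  w_4 = 0.146881·1.2886 + -0.003376·23.6337 = 0.1095  (Chevron)
Σw_i=1.0000  μᵀw=0.1230
σ²=wᵀΣw=λ₁·μ_p+λ₂ = 0.146881·0.123 + -0.003376 = 0.014690 ≈ 0.0147


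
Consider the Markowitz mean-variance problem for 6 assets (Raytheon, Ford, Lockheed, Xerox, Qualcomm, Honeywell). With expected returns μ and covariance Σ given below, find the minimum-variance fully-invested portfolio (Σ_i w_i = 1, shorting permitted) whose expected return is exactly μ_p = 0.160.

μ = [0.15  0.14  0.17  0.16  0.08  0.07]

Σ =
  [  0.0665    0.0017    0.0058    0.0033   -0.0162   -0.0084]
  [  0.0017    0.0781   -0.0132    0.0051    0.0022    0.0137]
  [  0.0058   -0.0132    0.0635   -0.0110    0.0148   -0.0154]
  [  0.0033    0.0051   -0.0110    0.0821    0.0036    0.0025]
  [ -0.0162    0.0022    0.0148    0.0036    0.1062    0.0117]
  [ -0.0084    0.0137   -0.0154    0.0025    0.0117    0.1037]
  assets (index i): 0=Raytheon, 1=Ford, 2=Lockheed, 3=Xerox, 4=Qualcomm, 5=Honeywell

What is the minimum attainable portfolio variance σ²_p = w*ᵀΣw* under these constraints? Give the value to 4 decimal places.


0.0175

u=Σ⁻¹μ = [2.0090  2.0056  3.4421  2.1589  0.3561  0.9917]
v=Σ⁻¹𝟙 = [15.4095  12.9182  20.3069  12.8338  7.0113  11.1000]
a=μᵀu=1.610626  b=𝟙ᵀu=10.963445  c=𝟙ᵀv=79.579615  D=ac−b²=7.975847
λ₁=(c·0.160−b)/D = (79.579615·0.160−10.963445)/7.975847 = 0.221831
λ₂=(a−b·0.160)/D = (1.610626−10.963445·0.160)/7.975847 = -0.017995
w* = 0.221831·u + -0.017995·v:
  w_0 = 0.221831·2.0090 + -0.017995·15.4095 = 0.1684  (Raytheon)
  w_1 = 0.221831·2.0056 + -0.017995·12.9182 = 0.2124  (Ford)
  w_2 = 0.221831·3.4421 + -0.017995·20.3069 = 0.3981  (Lockheed)
  w_3 = 0.221831·2.1589 + -0.017995·12.8338 = 0.2480  (Xerox)
  w_4 = 0.221831·0.3561 + -0.017995·7.0113 = -0.0472  (Qualcomm)
  w_5 = 0.221831·0.9917 + -0.017995·11.1000 = 0.0203  (Honeywell)
Σw_i=1.0000  μᵀw=0.1600
σ²=wᵀΣw=λ₁·μ_p+λ₂ = 0.221831·0.160 + -0.017995 = 0.017498 ≈ 0.0175


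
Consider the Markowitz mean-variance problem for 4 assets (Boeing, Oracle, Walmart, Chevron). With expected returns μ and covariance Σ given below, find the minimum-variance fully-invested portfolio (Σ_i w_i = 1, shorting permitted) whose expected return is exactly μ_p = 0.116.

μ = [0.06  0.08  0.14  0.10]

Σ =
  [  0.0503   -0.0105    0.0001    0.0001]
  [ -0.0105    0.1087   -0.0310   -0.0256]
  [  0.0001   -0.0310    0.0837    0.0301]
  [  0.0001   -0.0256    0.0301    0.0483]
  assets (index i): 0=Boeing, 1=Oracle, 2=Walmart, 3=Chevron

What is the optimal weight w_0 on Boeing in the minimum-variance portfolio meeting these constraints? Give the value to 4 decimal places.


p=Σ⁻¹μ = [1.5668  1.8261  1.6183  2.0265]
q=Σ⁻¹𝟙 = [24.0664  20.3888  10.5122  24.9095]
a=μᵀp=0.669314  b=𝟙ᵀp=7.037739  c=𝟙ᵀq=79.876831  D=ac−b²=3.932888
λ₁=(c·0.116−b)/D = (79.876831·0.116−7.037739)/3.932888 = 0.566498
λ₂=(a−b·0.116)/D = (0.669314−7.037739·0.116)/3.932888 = -0.037393
w* = 0.566498·p + -0.037393·q:
  w_0 = 0.566498·1.5668 + -0.037393·24.0664 = -0.0123  (Boeing)
  w_1 = 0.566498·1.8261 + -0.037393·20.3888 = 0.2721  (Oracle)
  w_2 = 0.566498·1.6183 + -0.037393·10.5122 = 0.5237  (Walmart)
  w_3 = 0.566498·2.0265 + -0.037393·24.9095 = 0.2166  (Chevron)
Σw_i=1.0000  μᵀw=0.1160
σ²=wᵀΣw=λ₁·μ_p+λ₂ = 0.566498·0.116 + -0.037393 = 0.028320 ≈ 0.0283

-0.0123


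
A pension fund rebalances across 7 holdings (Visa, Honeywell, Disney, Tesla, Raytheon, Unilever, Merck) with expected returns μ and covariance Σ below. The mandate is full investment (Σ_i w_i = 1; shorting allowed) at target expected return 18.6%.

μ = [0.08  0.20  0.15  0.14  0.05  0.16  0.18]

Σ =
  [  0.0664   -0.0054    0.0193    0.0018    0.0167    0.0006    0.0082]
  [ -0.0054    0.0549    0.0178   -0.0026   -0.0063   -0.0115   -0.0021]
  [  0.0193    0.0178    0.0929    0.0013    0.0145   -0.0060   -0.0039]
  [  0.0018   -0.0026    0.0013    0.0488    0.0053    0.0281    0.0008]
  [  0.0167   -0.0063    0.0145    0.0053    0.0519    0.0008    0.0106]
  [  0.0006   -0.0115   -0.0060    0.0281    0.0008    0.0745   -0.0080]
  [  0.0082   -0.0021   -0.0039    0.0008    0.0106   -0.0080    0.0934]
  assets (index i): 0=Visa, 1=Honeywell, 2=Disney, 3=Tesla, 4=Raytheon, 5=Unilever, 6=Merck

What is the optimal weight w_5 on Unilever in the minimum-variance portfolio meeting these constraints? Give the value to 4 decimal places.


0.2419

x=Σ⁻¹μ = [0.9013  4.1864  0.8046  1.5260  0.3252  2.5021  2.1401]
y=Σ⁻¹𝟙 = [10.8885  23.8414  2.8157  11.6324  14.4616  13.7561  9.8417]
a=μᵀx=2.045537  b=𝟙ᵀx=12.385817  c=𝟙ᵀy=87.237431  D=ac−b²=25.038902
λ₁=(c·0.186−b)/D = (87.237431·0.186−12.385817)/25.038902 = 0.153375
λ₂=(a−b·0.186)/D = (2.045537−12.385817·0.186)/25.038902 = -0.010313
w* = 0.153375·x + -0.010313·y:
  w_0 = 0.153375·0.9013 + -0.010313·10.8885 = 0.0260  (Visa)
  w_1 = 0.153375·4.1864 + -0.010313·23.8414 = 0.3962  (Honeywell)
  w_2 = 0.153375·0.8046 + -0.010313·2.8157 = 0.0944  (Disney)
  w_3 = 0.153375·1.5260 + -0.010313·11.6324 = 0.1141  (Tesla)
  w_4 = 0.153375·0.3252 + -0.010313·14.4616 = -0.0993  (Raytheon)
  w_5 = 0.153375·2.5021 + -0.010313·13.7561 = 0.2419  (Unilever)
  w_6 = 0.153375·2.1401 + -0.010313·9.8417 = 0.2267  (Merck)
Σw_i=1.0000  μᵀw=0.1860
σ²=wᵀΣw=λ₁·μ_p+λ₂ = 0.153375·0.186 + -0.010313 = 0.018215 ≈ 0.0182


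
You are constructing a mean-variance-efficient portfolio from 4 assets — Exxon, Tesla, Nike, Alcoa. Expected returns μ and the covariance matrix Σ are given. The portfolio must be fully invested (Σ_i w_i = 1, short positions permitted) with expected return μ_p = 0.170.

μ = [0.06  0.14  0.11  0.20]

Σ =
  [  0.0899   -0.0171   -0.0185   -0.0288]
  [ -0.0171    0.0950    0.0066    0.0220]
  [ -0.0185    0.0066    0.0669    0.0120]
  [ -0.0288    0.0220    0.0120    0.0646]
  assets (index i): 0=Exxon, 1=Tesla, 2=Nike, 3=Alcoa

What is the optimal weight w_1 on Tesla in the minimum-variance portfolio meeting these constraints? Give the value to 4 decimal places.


0.0812

g=Σ⁻¹μ = [2.2926  0.9679  1.5550  3.4996]
h=Σ⁻¹𝟙 = [22.4761  8.9258  16.8139  19.3371]
a=μᵀg=1.144033  b=𝟙ᵀg=8.315125  c=𝟙ᵀh=67.552872  D=ac−b²=8.141398
λ₁=(c·0.170−b)/D = (67.552872·0.170−8.315125)/8.141398 = 0.389228
λ₂=(a−b·0.170)/D = (1.144033−8.315125·0.170)/8.141398 = -0.033107
w* = 0.389228·g + -0.033107·h:
  w_0 = 0.389228·2.2926 + -0.033107·22.4761 = 0.1482  (Exxon)
  w_1 = 0.389228·0.9679 + -0.033107·8.9258 = 0.0812  (Tesla)
  w_2 = 0.389228·1.5550 + -0.033107·16.8139 = 0.0486  (Nike)
  w_3 = 0.389228·3.4996 + -0.033107·19.3371 = 0.7219  (Alcoa)
Σw_i=1.0000  μᵀw=0.1700
σ²=wᵀΣw=λ₁·μ_p+λ₂ = 0.389228·0.170 + -0.033107 = 0.033062 ≈ 0.0331


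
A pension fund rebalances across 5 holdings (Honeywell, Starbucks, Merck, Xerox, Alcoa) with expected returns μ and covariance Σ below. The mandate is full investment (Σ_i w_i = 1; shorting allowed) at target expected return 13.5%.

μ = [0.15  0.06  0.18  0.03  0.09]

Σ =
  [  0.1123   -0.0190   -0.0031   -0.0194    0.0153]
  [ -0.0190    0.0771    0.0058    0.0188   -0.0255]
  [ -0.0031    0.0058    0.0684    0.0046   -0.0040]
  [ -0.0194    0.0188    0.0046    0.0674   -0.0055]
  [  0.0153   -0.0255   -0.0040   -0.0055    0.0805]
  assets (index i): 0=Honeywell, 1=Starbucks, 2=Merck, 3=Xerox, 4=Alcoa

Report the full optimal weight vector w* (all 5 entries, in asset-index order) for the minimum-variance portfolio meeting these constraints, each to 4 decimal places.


0.2211  0.1611  0.4192  0.0194  0.1791

p=Σ⁻¹μ = [1.5163  1.3083  2.6413  0.4511  1.4063]
q=Σ⁻¹𝟙 = [12.2811  17.2237  13.7776  14.0297  17.1873]
a=μᵀp=0.921473  b=𝟙ᵀp=7.323306  c=𝟙ᵀq=74.499434  D=ac−b²=15.018439
λ₁=(c·0.135−b)/D = (74.499434·0.135−7.323306)/15.018439 = 0.182051
λ₂=(a−b·0.135)/D = (0.921473−7.323306·0.135)/15.018439 = -0.004473
w* = 0.182051·p + -0.004473·q:
  w_0 = 0.182051·1.5163 + -0.004473·12.2811 = 0.2211  (Honeywell)
  w_1 = 0.182051·1.3083 + -0.004473·17.2237 = 0.1611  (Starbucks)
  w_2 = 0.182051·2.6413 + -0.004473·13.7776 = 0.4192  (Merck)
  w_3 = 0.182051·0.4511 + -0.004473·14.0297 = 0.0194  (Xerox)
  w_4 = 0.182051·1.4063 + -0.004473·17.1873 = 0.1791  (Alcoa)
Σw_i=1.0000  μᵀw=0.1350
σ²=wᵀΣw=λ₁·μ_p+λ₂ = 0.182051·0.135 + -0.004473 = 0.020104 ≈ 0.0201


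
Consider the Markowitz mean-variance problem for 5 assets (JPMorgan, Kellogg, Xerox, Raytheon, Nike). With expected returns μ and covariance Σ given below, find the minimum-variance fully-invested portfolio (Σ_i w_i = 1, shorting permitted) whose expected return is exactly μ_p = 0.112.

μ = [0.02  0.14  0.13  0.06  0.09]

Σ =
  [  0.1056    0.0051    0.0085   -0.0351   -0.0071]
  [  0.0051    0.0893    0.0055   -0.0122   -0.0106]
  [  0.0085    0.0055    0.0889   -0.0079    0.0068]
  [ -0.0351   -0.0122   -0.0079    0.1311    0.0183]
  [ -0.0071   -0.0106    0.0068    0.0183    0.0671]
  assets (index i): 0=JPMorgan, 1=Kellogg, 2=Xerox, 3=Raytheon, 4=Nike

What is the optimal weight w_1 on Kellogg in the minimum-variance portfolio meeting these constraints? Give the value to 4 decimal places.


0.3434

g=Σ⁻¹μ = [0.2885  1.7129  1.2769  0.5822  1.3542]
h=Σ⁻¹𝟙 = [12.6561  13.1029  9.0787  10.7647  14.4563]
a=μᵀg=0.568388  b=𝟙ᵀg=5.214710  c=𝟙ᵀh=60.058775  D=ac−b²=6.943501
λ₁=(c·0.112−b)/D = (60.058775·0.112−5.214710)/6.943501 = 0.217739
λ₂=(a−b·0.112)/D = (0.568388−5.214710·0.112)/6.943501 = -0.002255
w* = 0.217739·g + -0.002255·h:
  w_0 = 0.217739·0.2885 + -0.002255·12.6561 = 0.0343  (JPMorgan)
  w_1 = 0.217739·1.7129 + -0.002255·13.1029 = 0.3434  (Kellogg)
  w_2 = 0.217739·1.2769 + -0.002255·9.0787 = 0.2576  (Xerox)
  w_3 = 0.217739·0.5822 + -0.002255·10.7647 = 0.1025  (Raytheon)
  w_4 = 0.217739·1.3542 + -0.002255·14.4563 = 0.2623  (Nike)
Σw_i=1.0000  μᵀw=0.1120
σ²=wᵀΣw=λ₁·μ_p+λ₂ = 0.217739·0.112 + -0.002255 = 0.022132 ≈ 0.0221


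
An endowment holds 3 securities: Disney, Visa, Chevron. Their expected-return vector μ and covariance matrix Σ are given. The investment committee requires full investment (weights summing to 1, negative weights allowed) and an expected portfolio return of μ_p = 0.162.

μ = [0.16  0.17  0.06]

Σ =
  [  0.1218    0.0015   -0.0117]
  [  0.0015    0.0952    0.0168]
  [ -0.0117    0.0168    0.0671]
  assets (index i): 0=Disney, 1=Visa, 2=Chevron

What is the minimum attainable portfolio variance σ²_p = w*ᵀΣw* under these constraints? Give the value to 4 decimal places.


0.0508

p=Σ⁻¹μ = [1.3628  1.6368  0.7220]
q=Σ⁻¹𝟙 = [9.5185  7.7749  14.6162]
a=μᵀp=0.539633  b=𝟙ᵀp=3.721657  c=𝟙ᵀq=31.909555  D=ac−b²=3.368725
λ₁=(c·0.162−b)/D = (31.909555·0.162−3.721657)/3.368725 = 0.429744
λ₂=(a−b·0.162)/D = (0.539633−3.721657·0.162)/3.368725 = -0.018783
w* = 0.429744·p + -0.018783·q:
  w_0 = 0.429744·1.3628 + -0.018783·9.5185 = 0.4069  (Disney)
  w_1 = 0.429744·1.6368 + -0.018783·7.7749 = 0.5574  (Visa)
  w_2 = 0.429744·0.7220 + -0.018783·14.6162 = 0.0357  (Chevron)
Σw_i=1.0000  μᵀw=0.1620
σ²=wᵀΣw=λ₁·μ_p+λ₂ = 0.429744·0.162 + -0.018783 = 0.050835 ≈ 0.0508


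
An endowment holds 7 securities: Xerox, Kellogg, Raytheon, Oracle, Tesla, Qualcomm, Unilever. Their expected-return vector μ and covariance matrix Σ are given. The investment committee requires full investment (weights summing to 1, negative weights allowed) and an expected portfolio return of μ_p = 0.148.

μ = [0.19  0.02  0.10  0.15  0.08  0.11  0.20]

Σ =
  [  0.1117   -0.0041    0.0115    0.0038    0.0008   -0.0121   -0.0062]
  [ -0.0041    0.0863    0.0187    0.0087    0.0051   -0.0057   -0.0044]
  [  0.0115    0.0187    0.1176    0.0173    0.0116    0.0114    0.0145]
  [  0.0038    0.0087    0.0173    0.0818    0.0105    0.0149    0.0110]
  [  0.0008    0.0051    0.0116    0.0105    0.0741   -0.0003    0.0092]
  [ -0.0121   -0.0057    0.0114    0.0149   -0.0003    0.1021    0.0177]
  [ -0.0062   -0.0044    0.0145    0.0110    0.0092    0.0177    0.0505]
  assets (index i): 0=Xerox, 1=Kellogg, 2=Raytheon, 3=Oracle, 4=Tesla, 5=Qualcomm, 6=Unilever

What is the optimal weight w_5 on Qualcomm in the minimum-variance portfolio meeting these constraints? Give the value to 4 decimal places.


x=Σ⁻¹μ = [1.9599  0.4489  -0.1295  1.0605  0.4306  0.5407  3.7784]
y=Σ⁻¹𝟙 = [10.8164  12.1325  1.0042  5.3352  9.6591  8.0931  16.1403]
a=μᵀx=1.377083  b=𝟙ᵀx=8.089496  c=𝟙ᵀy=63.180850  D=ac−b²=21.565338
λ₁=(c·0.148−b)/D = (63.180850·0.148−8.089496)/21.565338 = 0.058486
λ₂=(a−b·0.148)/D = (1.377083−8.089496·0.148)/21.565338 = 0.008339
w* = 0.058486·x + 0.008339·y:
  w_0 = 0.058486·1.9599 + 0.008339·10.8164 = 0.2048  (Xerox)
  w_1 = 0.058486·0.4489 + 0.008339·12.1325 = 0.1274  (Kellogg)
  w_2 = 0.058486·-0.1295 + 0.008339·1.0042 = 0.0008  (Raytheon)
  w_3 = 0.058486·1.0605 + 0.008339·5.3352 = 0.1065  (Oracle)
  w_4 = 0.058486·0.4306 + 0.008339·9.6591 = 0.1057  (Tesla)
  w_5 = 0.058486·0.5407 + 0.008339·8.0931 = 0.0991  (Qualcomm)
  w_6 = 0.058486·3.7784 + 0.008339·16.1403 = 0.3556  (Unilever)
Σw_i=1.0000  μᵀw=0.1480
σ²=wᵀΣw=λ₁·μ_p+λ₂ = 0.058486·0.148 + 0.008339 = 0.016995 ≈ 0.0170

0.0991


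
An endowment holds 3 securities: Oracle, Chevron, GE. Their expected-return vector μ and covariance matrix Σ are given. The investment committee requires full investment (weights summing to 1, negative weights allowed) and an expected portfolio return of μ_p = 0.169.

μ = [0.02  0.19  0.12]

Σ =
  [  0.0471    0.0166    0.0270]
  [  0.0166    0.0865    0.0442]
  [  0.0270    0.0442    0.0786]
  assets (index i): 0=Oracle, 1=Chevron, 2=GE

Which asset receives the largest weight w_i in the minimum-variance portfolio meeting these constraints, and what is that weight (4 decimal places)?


Chevron (0.7349)

g=Σ⁻¹μ = [-0.6360  2.0021  0.6193]
h=Σ⁻¹𝟙 = [17.1047  6.7066  3.0756]
a=μᵀg=0.442002  b=𝟙ᵀg=1.985420  c=𝟙ᵀh=26.886858  D=ac−b²=7.942163
λ₁=(c·0.169−b)/D = (26.886858·0.169−1.985420)/7.942163 = 0.322136
λ₂=(a−b·0.169)/D = (0.442002−1.985420·0.169)/7.942163 = 0.013405
w* = 0.322136·g + 0.013405·h:
  w_0 = 0.322136·-0.6360 + 0.013405·17.1047 = 0.0244  (Oracle)
  w_1 = 0.322136·2.0021 + 0.013405·6.7066 = 0.7349  (Chevron)
  w_2 = 0.322136·0.6193 + 0.013405·3.0756 = 0.2407  (GE)
Σw_i=1.0000  μᵀw=0.1690
σ²=wᵀΣw=λ₁·μ_p+λ₂ = 0.322136·0.169 + 0.013405 = 0.067846 ≈ 0.0678


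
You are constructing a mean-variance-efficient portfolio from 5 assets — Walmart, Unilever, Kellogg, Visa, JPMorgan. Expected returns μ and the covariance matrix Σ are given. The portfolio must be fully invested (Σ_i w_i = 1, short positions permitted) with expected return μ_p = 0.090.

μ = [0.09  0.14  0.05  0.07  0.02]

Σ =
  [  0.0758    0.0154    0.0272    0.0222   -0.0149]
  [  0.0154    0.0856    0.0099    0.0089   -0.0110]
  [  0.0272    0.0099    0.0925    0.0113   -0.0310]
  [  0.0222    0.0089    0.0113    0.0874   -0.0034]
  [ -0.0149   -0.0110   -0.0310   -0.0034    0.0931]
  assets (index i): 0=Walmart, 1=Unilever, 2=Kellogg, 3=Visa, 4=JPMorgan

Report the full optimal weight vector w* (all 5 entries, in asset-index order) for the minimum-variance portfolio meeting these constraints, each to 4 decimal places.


0.2038  0.3893  0.0986  0.1212  0.1871

u=Σ⁻¹μ = [0.7671  1.4973  0.3141  0.4377  0.6351]
v=Σ⁻¹𝟙 = [7.9381  10.3124  12.3665  7.4618  17.6203]
a=μᵀu=0.337702  b=𝟙ᵀu=3.651217  c=𝟙ᵀv=55.699022  D=ac−b²=5.478264
λ₁=(c·0.090−b)/D = (55.699022·0.090−3.651217)/5.478264 = 0.248563
λ₂=(a−b·0.090)/D = (0.337702−3.651217·0.090)/5.478264 = 0.001660
w* = 0.248563·u + 0.001660·v:
  w_0 = 0.248563·0.7671 + 0.001660·7.9381 = 0.2038  (Walmart)
  w_1 = 0.248563·1.4973 + 0.001660·10.3124 = 0.3893  (Unilever)
  w_2 = 0.248563·0.3141 + 0.001660·12.3665 = 0.0986  (Kellogg)
  w_3 = 0.248563·0.4377 + 0.001660·7.4618 = 0.1212  (Visa)
  w_4 = 0.248563·0.6351 + 0.001660·17.6203 = 0.1871  (JPMorgan)
Σw_i=1.0000  μᵀw=0.0900
σ²=wᵀΣw=λ₁·μ_p+λ₂ = 0.248563·0.090 + 0.001660 = 0.024030 ≈ 0.0240


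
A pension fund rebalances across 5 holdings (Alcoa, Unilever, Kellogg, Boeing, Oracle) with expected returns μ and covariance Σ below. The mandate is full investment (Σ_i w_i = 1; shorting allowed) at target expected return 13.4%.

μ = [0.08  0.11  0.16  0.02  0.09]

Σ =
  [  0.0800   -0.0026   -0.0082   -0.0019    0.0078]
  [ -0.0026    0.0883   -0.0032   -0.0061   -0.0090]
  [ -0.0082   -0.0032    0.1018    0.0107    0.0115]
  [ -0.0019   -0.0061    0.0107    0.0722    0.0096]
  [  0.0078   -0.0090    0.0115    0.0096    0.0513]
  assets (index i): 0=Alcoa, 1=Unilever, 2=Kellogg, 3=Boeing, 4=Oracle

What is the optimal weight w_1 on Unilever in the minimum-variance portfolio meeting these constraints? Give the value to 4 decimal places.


p=Σ⁻¹μ = [1.0582  1.4866  1.5328  0.0025  1.5102]
q=Σ⁻¹𝟙 = [12.5350  14.4580  8.2098  12.0540  16.0276]
a=μᵀp=0.629400  b=𝟙ᵀp=5.590311  c=𝟙ᵀq=63.284414  D=ac−b²=8.579618
λ₁=(c·0.134−b)/D = (63.284414·0.134−5.590311)/8.579618 = 0.336822
λ₂=(a−b·0.134)/D = (0.629400−5.590311·0.134)/8.579618 = -0.013952
w* = 0.336822·p + -0.013952·q:
  w_0 = 0.336822·1.0582 + -0.013952·12.5350 = 0.1816  (Alcoa)
  w_1 = 0.336822·1.4866 + -0.013952·14.4580 = 0.2990  (Unilever)
  w_2 = 0.336822·1.5328 + -0.013952·8.2098 = 0.4017  (Kellogg)
  w_3 = 0.336822·0.0025 + -0.013952·12.0540 = -0.1673  (Boeing)
  w_4 = 0.336822·1.5102 + -0.013952·16.0276 = 0.2851  (Oracle)
Σw_i=1.0000  μᵀw=0.1340
σ²=wᵀΣw=λ₁·μ_p+λ₂ = 0.336822·0.134 + -0.013952 = 0.031182 ≈ 0.0312

0.2990


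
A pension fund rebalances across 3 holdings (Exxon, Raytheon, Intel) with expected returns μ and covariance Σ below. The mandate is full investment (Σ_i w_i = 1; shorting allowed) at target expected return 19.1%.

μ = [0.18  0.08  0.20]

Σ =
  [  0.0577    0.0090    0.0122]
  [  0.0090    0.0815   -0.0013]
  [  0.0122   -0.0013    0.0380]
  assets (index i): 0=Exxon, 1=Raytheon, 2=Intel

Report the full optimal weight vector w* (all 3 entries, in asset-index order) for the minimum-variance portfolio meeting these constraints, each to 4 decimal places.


0.2884  0.0269  0.6847

u=Σ⁻¹μ = [2.0068  0.8341  4.6474]
v=Σ⁻¹𝟙 = [10.6155  11.4693  23.3000]
a=μᵀu=1.357439  b=𝟙ᵀu=7.488345  c=𝟙ᵀv=45.384873  D=ac−b²=5.531881
λ₁=(c·0.191−b)/D = (45.384873·0.191−7.488345)/5.531881 = 0.213339
λ₂=(a−b·0.191)/D = (1.357439−7.488345·0.191)/5.531881 = -0.013166
w* = 0.213339·u + -0.013166·v:
  w_0 = 0.213339·2.0068 + -0.013166·10.6155 = 0.2884  (Exxon)
  w_1 = 0.213339·0.8341 + -0.013166·11.4693 = 0.0269  (Raytheon)
  w_2 = 0.213339·4.6474 + -0.013166·23.3000 = 0.6847  (Intel)
Σw_i=1.0000  μᵀw=0.1910
σ²=wᵀΣw=λ₁·μ_p+λ₂ = 0.213339·0.191 + -0.013166 = 0.027581 ≈ 0.0276


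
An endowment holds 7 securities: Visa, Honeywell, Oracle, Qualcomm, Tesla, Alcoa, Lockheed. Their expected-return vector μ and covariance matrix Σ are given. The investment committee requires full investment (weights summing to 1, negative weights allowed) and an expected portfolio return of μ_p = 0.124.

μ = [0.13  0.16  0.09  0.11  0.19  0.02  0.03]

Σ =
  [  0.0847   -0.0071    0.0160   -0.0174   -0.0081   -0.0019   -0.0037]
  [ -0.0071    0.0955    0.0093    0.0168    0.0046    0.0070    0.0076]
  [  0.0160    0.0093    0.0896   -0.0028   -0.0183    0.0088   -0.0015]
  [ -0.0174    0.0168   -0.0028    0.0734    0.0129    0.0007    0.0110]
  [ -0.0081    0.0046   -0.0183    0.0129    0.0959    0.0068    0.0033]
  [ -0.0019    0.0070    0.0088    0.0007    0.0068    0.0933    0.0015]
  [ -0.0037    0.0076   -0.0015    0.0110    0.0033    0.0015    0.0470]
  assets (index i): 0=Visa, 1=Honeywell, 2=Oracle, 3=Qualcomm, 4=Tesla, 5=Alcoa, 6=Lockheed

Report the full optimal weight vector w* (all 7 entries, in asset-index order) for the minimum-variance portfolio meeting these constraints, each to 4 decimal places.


0.2233  0.1364  0.1270  0.1573  0.2132  0.0364  0.1066

u=Σ⁻¹μ = [1.9320  1.3906  0.9970  1.2859  2.0975  -0.1096  0.1526]
v=Σ⁻¹𝟙 = [14.7929  6.0209  9.8664  11.4924  10.5004  8.4948  18.0844]
a=μᵀu=1.105754  b=𝟙ᵀu=7.746055  c=𝟙ᵀv=79.252079  D=ac−b²=27.631940
λ₁=(c·0.124−b)/D = (79.252079·0.124−7.746055)/27.631940 = 0.075319
λ₂=(a−b·0.124)/D = (1.105754−7.746055·0.124)/27.631940 = 0.005256
w* = 0.075319·u + 0.005256·v:
  w_0 = 0.075319·1.9320 + 0.005256·14.7929 = 0.2233  (Visa)
  w_1 = 0.075319·1.3906 + 0.005256·6.0209 = 0.1364  (Honeywell)
  w_2 = 0.075319·0.9970 + 0.005256·9.8664 = 0.1270  (Oracle)
  w_3 = 0.075319·1.2859 + 0.005256·11.4924 = 0.1573  (Qualcomm)
  w_4 = 0.075319·2.0975 + 0.005256·10.5004 = 0.2132  (Tesla)
  w_5 = 0.075319·-0.1096 + 0.005256·8.4948 = 0.0364  (Alcoa)
  w_6 = 0.075319·0.1526 + 0.005256·18.0844 = 0.1066  (Lockheed)
Σw_i=1.0000  μᵀw=0.1240
σ²=wᵀΣw=λ₁·μ_p+λ₂ = 0.075319·0.124 + 0.005256 = 0.014596 ≈ 0.0146


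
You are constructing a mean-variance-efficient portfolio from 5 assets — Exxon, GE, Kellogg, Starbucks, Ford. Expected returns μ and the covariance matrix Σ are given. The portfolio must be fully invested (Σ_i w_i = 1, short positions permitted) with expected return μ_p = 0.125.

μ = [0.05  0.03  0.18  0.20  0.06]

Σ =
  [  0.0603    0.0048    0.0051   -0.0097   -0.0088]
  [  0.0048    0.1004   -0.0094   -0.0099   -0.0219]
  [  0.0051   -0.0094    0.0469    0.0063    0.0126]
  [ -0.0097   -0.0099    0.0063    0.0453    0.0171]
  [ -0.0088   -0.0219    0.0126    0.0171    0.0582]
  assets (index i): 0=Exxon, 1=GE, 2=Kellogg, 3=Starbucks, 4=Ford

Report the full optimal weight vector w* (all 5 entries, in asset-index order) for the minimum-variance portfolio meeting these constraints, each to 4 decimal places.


0.1907  0.1544  0.2280  0.3156  0.1113

p=Σ⁻¹μ = [1.1248  0.8979  3.4277  4.5829  -0.5497]
q=Σ⁻¹𝟙 = [19.9201  16.1789  15.0218  21.4756  16.7201]
a=μᵀp=1.583760  b=𝟙ᵀp=9.483618  c=𝟙ᵀq=89.316479  D=ac−b²=51.516873
λ₁=(c·0.125−b)/D = (89.316479·0.125−9.483618)/51.516873 = 0.032629
λ₂=(a−b·0.125)/D = (1.583760−9.483618·0.125)/51.516873 = 0.007732
w* = 0.032629·p + 0.007732·q:
  w_0 = 0.032629·1.1248 + 0.007732·19.9201 = 0.1907  (Exxon)
  w_1 = 0.032629·0.8979 + 0.007732·16.1789 = 0.1544  (GE)
  w_2 = 0.032629·3.4277 + 0.007732·15.0218 = 0.2280  (Kellogg)
  w_3 = 0.032629·4.5829 + 0.007732·21.4756 = 0.3156  (Starbucks)
  w_4 = 0.032629·-0.5497 + 0.007732·16.7201 = 0.1113  (Ford)
Σw_i=1.0000  μᵀw=0.1250
σ²=wᵀΣw=λ₁·μ_p+λ₂ = 0.032629·0.125 + 0.007732 = 0.011810 ≈ 0.0118
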